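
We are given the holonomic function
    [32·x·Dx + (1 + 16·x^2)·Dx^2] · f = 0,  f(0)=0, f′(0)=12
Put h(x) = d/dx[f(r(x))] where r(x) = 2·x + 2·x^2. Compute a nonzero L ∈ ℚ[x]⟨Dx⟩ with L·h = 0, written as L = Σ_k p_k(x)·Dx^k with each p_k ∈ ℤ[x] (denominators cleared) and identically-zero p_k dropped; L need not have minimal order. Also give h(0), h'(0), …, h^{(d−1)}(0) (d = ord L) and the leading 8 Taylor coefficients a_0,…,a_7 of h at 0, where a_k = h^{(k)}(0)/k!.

f: a_k = 0, 12, 0, -64, 0, 3072/5, 0, -49152/7, …
L₀ from L_f via x↦r, Dx↦r'^{-1}Dx.
h₀' ⇒ L via d/dx closure of L₀.
L = (-2 + 128·x + 512·x^2 + 768·x^3 + 384·x^4) + (1 + 2·x + 64·x^2 + 256·x^3 + 320·x^4 + 128·x^5)·Dx  (order 1).
h: a_k = 24, 48, -1536, -6144, 90624, 586752, -4915200, -48758784, …
ICs: h(0) = 24.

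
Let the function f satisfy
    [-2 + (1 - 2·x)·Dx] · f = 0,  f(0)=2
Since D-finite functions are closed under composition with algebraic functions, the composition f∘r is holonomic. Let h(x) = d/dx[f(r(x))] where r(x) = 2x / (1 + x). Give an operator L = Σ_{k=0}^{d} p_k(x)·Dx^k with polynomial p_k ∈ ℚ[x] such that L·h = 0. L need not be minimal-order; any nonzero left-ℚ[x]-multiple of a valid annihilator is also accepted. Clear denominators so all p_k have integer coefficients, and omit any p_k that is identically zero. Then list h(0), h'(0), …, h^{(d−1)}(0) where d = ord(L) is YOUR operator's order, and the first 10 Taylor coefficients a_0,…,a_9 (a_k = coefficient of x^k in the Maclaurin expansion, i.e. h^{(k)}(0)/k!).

L = 6 + (-1 + 3·x)·Dx  (order 1).
h: a_k = 8, 48, 216, 864, 3240, 11664, 40824, 139968, 472392, 1574640, …
ICs: h(0) = 8.

f: a_k = 2, 4, 8, 16, 32, 64, 128, 256, 512, 1024, …
Substitute x→r, Dx→(1/r')Dx; clear ⇒ L₀.
Derive L from L₀ (diff closure).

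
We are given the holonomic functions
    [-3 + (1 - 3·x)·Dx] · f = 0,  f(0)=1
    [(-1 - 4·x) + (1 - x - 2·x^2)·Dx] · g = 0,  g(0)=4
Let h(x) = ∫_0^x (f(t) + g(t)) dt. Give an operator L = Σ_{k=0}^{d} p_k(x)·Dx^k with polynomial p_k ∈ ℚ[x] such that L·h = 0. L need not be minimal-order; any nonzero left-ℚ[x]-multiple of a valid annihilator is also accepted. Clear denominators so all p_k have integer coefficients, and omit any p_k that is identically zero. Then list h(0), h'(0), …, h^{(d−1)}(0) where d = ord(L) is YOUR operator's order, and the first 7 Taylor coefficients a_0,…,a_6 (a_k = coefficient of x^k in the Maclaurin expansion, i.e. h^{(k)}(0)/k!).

f: a_k = 1, 3, 9, 27, 81, 243, 729, …
g: a_k = 4, 4, 12, 20, 44, 84, 172, …
f+g: L₀ = lclm(L_f,L_g), ord ≤ 1+1.
Integrate: L := L₀·Dx.
L = (-36·x + 36·x^2 - 36·x^3)·Dx + (6 - 6·x - 30·x^2 + 54·x^3 - 72·x^4)·Dx^2 + (-1 + 6·x - 12·x^2 + 8·x^3 + 9·x^4 - 18·x^5)·Dx^3  (order 3).
h: a_k = 0, 5, 7/2, 7, 47/4, 25, 109/2, …
ICs: h(0) = 0, h′(0) = 5, h′′(0) = 7.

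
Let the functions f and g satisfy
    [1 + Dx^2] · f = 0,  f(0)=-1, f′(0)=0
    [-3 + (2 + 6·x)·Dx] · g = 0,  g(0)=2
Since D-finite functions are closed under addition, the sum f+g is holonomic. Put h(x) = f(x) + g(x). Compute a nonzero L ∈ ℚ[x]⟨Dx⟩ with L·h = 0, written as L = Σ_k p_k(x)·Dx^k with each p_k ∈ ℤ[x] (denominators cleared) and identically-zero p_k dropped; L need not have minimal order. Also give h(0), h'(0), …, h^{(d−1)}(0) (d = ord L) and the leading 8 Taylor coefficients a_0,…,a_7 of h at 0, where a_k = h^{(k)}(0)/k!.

f: a_k = -1, 0, 1/2, 0, -1/24, 0, 1/720, 0, …
g: a_k = 2, 3, -9/4, 27/8, -405/64, 1701/128, -15309/512, 72171/1024, …
h₀=f+g: left-lcm gives L₀, ord ≤ 3.
L = (-93 - 72·x - 108·x^2) + (-10 + 18·x + 216·x^2 + 216·x^3)·Dx + (-93 - 72·x - 108·x^2)·Dx^2 + (-10 + 18·x + 216·x^2 + 216·x^3)·Dx^3  (order 3).
h: a_k = 1, 3, -7/4, 27/8, -1223/192, 1701/128, -688873/23040, 72171/1024, …
ICs: h(0) = 1, h′(0) = 3, h′′(0) = -7/2.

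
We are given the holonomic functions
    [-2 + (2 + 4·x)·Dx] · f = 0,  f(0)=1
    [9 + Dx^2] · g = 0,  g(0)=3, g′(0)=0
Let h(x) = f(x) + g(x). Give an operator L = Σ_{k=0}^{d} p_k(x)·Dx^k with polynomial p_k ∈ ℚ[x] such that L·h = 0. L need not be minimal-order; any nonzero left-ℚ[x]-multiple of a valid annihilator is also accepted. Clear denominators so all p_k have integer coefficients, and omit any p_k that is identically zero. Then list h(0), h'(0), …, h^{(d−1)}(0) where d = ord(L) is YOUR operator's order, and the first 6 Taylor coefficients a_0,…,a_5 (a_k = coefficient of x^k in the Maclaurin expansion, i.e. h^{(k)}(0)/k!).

f: a_k = 1, 1, -1/2, 1/2, -5/8, 7/8, …
g: a_k = 3, 0, -27/2, 0, 81/8, 0, …
h₀=f+g: left-lcm gives L₀, ord ≤ 3.
L = (-27 - 81·x - 81·x^2) + (18 + 117·x + 243·x^2 + 162·x^3)·Dx + (-3 - 9·x - 9·x^2)·Dx^2 + (2 + 13·x + 27·x^2 + 18·x^3)·Dx^3  (order 3).
h: a_k = 4, 1, -14, 1/2, 19/2, 7/8, …
ICs: h(0) = 4, h′(0) = 1, h′′(0) = -28.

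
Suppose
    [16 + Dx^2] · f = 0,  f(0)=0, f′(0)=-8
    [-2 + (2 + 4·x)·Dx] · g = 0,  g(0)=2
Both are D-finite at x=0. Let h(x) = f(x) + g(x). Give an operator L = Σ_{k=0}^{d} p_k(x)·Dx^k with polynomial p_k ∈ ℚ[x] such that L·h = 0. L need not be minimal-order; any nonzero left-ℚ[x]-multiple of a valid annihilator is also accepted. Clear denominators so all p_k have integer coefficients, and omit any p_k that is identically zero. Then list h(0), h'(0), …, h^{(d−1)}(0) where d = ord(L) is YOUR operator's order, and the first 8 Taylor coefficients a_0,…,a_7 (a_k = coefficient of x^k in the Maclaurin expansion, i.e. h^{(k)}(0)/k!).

f: a_k = 0, -8, 0, 64/3, 0, -256/15, 0, 2048/315, …
g: a_k = 2, 2, -1, 1, -5/4, 7/4, -21/8, 33/8, …
Sum ⇒ L₀ = lclm(L_f,L_g) in ℚ(x)⟨Dx⟩.
L = (-304 - 1024·x - 1024·x^2) + (240 + 1504·x + 3072·x^2 + 2048·x^3)·Dx + (-19 - 64·x - 64·x^2)·Dx^2 + (15 + 94·x + 192·x^2 + 128·x^3)·Dx^3  (order 3).
h: a_k = 2, -6, -1, 67/3, -5/4, -919/60, -21/8, 26779/2520, …
ICs: h(0) = 2, h′(0) = -6, h′′(0) = -2.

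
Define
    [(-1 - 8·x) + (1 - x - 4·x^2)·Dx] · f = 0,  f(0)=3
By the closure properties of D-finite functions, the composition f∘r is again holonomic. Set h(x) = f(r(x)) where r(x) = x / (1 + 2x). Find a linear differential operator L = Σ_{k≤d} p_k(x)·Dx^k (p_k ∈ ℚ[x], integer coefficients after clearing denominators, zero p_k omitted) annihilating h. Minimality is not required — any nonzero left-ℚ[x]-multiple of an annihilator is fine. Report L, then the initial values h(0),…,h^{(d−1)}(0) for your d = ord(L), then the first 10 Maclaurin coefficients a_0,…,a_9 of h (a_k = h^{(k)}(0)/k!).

L = (1 + 10·x) + (-1 - 5·x - 4·x^2 + 4·x^3)·Dx  (order 1).
h: a_k = 3, 3, 9, -21, 81, -285, 1017, -3621, 12897, -45933, …
ICs: h(0) = 3.

f: a_k = 3, 3, 15, 27, 87, 195, 543, 1323, 3495, 8787, …
Substitute x→r, Dx→(1/r')Dx; clear ⇒ L₀.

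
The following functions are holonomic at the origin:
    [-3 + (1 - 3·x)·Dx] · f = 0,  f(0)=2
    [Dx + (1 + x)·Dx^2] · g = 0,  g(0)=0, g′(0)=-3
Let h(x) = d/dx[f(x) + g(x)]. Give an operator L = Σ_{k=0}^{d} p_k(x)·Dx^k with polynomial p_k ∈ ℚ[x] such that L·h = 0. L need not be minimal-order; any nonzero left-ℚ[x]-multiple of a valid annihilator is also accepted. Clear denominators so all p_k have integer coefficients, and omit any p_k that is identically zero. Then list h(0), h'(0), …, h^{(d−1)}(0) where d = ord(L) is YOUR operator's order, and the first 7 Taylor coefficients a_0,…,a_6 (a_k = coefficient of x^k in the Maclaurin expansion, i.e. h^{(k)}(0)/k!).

f: a_k = 2, 6, 18, 54, 162, 486, 1458, …
g: a_k = 0, -3, 3/2, -1, 3/4, -3/5, 1/2, …
h₀=f+g: left-lcm gives L₀, ord ≤ 3.
h=h₀': d/dx-closure on L₀ ⇒ L.
L = (66 + 18·x) + (52 + 120·x + 36·x^2)·Dx + (-7 + 11·x + 27·x^2 + 9·x^3)·Dx^2  (order 2).
h: a_k = 3, 39, 159, 651, 2427, 8751, 30615, …
ICs: h(0) = 3, h′(0) = 39.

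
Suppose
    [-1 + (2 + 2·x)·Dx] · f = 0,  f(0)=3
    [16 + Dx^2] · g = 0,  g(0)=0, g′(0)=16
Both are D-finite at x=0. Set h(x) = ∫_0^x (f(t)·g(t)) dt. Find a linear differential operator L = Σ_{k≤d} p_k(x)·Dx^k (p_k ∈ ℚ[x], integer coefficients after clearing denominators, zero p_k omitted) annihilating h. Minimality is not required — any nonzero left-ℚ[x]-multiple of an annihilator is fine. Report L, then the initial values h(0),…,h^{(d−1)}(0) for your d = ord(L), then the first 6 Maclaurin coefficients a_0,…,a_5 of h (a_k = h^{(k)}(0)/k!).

f: a_k = 3, 3/2, -3/8, 3/16, -15/128, 21/256, …
g: a_k = 0, 16, 0, -128/3, 0, 512/15, …
Product ⇒ symmetric product L₀, ord ≤ 2.
h=∫h₀ ⇒ L = L₀·Dx.
L = (67 + 128·x + 64·x^2)·Dx + (-4 - 4·x)·Dx^2 + (4 + 8·x + 4·x^2)·Dx^3  (order 3).
h: a_k = 0, 0, 24, 8, -67/2, -61/5, …
ICs: h(0) = 0, h′(0) = 0, h′′(0) = 48.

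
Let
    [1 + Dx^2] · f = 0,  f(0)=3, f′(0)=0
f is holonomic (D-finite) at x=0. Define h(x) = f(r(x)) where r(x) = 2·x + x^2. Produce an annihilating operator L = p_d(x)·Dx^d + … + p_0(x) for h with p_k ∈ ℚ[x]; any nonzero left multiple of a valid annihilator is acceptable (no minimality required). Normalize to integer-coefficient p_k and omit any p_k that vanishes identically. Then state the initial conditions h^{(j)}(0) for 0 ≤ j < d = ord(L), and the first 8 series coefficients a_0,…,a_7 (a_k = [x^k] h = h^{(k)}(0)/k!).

L = (4 + 12·x + 12·x^2 + 4·x^3) - Dx + (1 + x)·Dx^2  (order 2).
h: a_k = 3, 0, -6, -6, 1/2, 4, 41/15, 1/5, …
ICs: h(0) = 3, h′(0) = 0.

f: a_k = 3, 0, -3/2, 0, 1/8, 0, -1/240, 0, …
L₀ from L_f via x↦r, Dx↦r'^{-1}Dx.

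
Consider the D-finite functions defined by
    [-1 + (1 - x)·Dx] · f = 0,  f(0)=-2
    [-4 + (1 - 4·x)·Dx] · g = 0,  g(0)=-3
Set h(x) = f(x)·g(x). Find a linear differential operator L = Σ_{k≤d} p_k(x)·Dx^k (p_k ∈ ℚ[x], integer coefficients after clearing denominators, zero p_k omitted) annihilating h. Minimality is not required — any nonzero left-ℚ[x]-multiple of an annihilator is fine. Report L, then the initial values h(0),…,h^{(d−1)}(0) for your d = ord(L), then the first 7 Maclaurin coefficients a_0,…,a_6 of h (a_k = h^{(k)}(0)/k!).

L = (-5 + 8·x) + (1 - 5·x + 4·x^2)·Dx  (order 1).
h: a_k = 6, 30, 126, 510, 2046, 8190, 32766, …
ICs: h(0) = 6.

f: a_k = -2, -2, -2, -2, -2, -2, -2, …
g: a_k = -3, -12, -48, -192, -768, -3072, -12288, …
Product ⇒ symmetric product L₀, ord ≤ 1.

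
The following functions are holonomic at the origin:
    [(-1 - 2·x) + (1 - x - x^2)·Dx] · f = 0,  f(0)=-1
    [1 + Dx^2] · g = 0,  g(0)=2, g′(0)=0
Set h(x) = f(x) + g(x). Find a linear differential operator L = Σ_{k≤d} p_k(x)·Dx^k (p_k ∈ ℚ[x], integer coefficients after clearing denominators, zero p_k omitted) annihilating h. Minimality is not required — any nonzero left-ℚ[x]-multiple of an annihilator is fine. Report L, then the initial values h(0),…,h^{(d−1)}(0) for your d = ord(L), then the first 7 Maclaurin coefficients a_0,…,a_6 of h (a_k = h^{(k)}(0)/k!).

L = (19 + 48·x + 31·x^2 + 24·x^3 + 5·x^4 + 2·x^5) + (-5 + x + 4·x^2 + 7·x^3 + 6·x^4 + 3·x^5 + x^6)·Dx + (19 + 48·x + 31·x^2 + 24·x^3 + 5·x^4 + 2·x^5)·Dx^2 + (-5 + x + 4·x^2 + 7·x^3 + 6·x^4 + 3·x^5 + x^6)·Dx^3  (order 3).
h: a_k = 1, -1, -3, -3, -59/12, -8, -4681/360, …
ICs: h(0) = 1, h′(0) = -1, h′′(0) = -6.

f: a_k = -1, -1, -2, -3, -5, -8, -13, …
g: a_k = 2, 0, -1, 0, 1/12, 0, -1/360, …
h₀=f+g: left-lcm gives L₀, ord ≤ 3.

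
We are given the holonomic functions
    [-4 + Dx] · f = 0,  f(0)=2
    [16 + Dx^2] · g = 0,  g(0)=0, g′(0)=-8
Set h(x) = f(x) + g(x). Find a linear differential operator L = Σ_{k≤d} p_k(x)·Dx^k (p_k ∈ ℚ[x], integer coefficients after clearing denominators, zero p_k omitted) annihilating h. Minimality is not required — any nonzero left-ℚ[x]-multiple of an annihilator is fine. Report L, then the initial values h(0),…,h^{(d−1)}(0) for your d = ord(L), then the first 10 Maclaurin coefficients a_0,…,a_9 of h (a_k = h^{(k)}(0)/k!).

f: a_k = 2, 8, 16, 64/3, 64/3, 256/15, 512/45, 2048/315, 1024/315, 4096/2835, …
g: a_k = 0, -8, 0, 64/3, 0, -256/15, 0, 2048/315, 0, -4096/2835, …
Sum ⇒ L₀ = lclm(L_f,L_g) in ℚ(x)⟨Dx⟩.
L = -64 + 16·Dx - 4·Dx^2 + Dx^3  (order 3).
h: a_k = 2, 0, 16, 128/3, 64/3, 0, 512/45, 4096/315, 1024/315, 0, …
ICs: h(0) = 2, h′(0) = 0, h′′(0) = 32.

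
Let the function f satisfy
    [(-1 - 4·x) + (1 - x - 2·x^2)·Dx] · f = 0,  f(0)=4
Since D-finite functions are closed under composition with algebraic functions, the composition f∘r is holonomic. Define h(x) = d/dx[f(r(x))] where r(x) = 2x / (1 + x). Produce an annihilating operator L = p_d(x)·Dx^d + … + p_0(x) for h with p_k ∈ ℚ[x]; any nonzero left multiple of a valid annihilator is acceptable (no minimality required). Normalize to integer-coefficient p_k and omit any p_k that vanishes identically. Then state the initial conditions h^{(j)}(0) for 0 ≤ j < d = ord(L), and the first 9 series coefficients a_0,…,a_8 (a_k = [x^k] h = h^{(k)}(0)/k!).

L = (10 + 54·x + 270·x^2 + 162·x^3) + (-1 - 10·x + 90·x^3 + 81·x^4)·Dx  (order 1).
h: a_k = 8, 80, 216, 1440, 3240, 19440, 40824, 233280, 472392, …
ICs: h(0) = 8.

f: a_k = 4, 4, 12, 20, 44, 84, 172, 340, 684, …
f∘r: x↦r, Dx↦Dx/r' in L_f ⇒ L₀.
Differentiate: ansatz ord ≤ ord L₀ ⇒ L.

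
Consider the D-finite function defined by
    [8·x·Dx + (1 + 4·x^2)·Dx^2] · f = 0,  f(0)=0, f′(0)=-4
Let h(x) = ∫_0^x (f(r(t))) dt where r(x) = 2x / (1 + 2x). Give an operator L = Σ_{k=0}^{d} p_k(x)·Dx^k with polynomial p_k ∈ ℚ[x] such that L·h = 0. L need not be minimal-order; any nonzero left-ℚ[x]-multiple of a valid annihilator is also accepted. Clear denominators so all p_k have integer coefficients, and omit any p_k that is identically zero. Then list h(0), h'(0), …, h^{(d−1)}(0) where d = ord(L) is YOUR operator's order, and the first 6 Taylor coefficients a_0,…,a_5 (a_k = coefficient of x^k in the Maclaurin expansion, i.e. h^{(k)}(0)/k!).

L = (4 + 40·x)·Dx^2 + (1 + 4·x + 20·x^2)·Dx^3  (order 3).
h: a_k = 0, 0, -4, 16/3, 8/3, -192/5, …
ICs: h(0) = 0, h′(0) = 0, h′′(0) = -8.

f: a_k = 0, -4, 0, 16/3, 0, -64/5, …
h₀=f(r): pull back L_f along r ⇒ L₀.
h=∫₀ˣh₀: take L = L₀·Dx.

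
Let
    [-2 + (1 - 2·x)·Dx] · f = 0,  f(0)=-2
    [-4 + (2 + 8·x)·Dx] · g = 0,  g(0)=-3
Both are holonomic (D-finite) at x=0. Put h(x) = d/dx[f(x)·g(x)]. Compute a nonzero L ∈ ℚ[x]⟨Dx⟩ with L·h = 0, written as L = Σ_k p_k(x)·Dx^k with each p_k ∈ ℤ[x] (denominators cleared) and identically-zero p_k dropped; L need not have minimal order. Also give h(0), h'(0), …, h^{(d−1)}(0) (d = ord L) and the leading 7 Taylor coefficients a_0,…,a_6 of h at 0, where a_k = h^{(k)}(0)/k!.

f: a_k = -2, -4, -8, -16, -32, -64, -128, …
g: a_k = -3, -6, 6, -12, 30, -84, 252, …
L₀ := L_f ⊗_s L_g (sym. prod.), ord ≤ 1.
h₀' ⇒ L via d/dx closure of L₀.
L = (3 + 24·x + 12·x^2) + (-1 - 3·x + 6·x^2 + 8·x^3)·Dx  (order 1).
h: a_k = 24, 72, 288, 528, 2160, 2160, 16128, …
ICs: h(0) = 24.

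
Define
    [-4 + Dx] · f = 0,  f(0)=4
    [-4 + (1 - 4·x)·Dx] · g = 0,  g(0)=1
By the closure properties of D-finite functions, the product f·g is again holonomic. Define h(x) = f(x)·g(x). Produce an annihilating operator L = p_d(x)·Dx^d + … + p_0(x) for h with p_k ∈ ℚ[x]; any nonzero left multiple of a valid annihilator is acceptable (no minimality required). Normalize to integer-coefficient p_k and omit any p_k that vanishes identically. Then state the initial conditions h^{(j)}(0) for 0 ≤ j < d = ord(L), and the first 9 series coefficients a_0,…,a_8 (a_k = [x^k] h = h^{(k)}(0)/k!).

L = (8 - 16·x) + (-1 + 4·x)·Dx  (order 1).
h: a_k = 4, 32, 160, 2048/3, 8320/3, 166912/15, 2003968/45, 11223040/63, 224462848/315, …
ICs: h(0) = 4.

f: a_k = 4, 16, 32, 128/3, 128/3, 512/15, 1024/45, 4096/315, 2048/315, …
g: a_k = 1, 4, 16, 64, 256, 1024, 4096, 16384, 65536, …
L₀ := L_f ⊗_s L_g (sym. prod.), ord ≤ 1.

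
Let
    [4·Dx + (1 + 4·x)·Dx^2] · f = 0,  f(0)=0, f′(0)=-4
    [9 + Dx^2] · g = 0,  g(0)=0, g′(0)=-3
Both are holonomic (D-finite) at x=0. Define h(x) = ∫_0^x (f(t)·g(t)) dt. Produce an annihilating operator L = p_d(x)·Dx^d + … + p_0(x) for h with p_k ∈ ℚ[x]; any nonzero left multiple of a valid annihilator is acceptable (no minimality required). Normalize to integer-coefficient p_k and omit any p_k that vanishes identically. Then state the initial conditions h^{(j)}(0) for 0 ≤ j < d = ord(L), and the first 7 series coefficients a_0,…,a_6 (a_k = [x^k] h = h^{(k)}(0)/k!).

L = (-2043 - 1296·x + 44064·x^2 + 186624·x^3 + 186624·x^4)·Dx + (72 + 5472·x + 31104·x^2 + 41472·x^3)·Dx^2 + (-182 + 864·x + 12096·x^2 + 41472·x^3 + 41472·x^4)·Dx^3 + (8 + 608·x + 3456·x^2 + 4608·x^3)·Dx^4 + (5 + 112·x + 800·x^2 + 2304·x^3 + 2304·x^4)·Dx^5  (order 5).
h: a_k = 0, 0, 0, 4, -6, 46/5, -26, …
ICs: h(0) = 0, h′(0) = 0, h′′(0) = 0, h′′′(0) = 24, h′′′′(0) = -144.

f: a_k = 0, -4, 8, -64/3, 64, -1024/5, 2048/3, …
g: a_k = 0, -3, 0, 9/2, 0, -81/40, 0, …
L₀ := L_f ⊗_s L_g (sym. prod.), ord ≤ 4.
h=∫₀ˣh₀: take L = L₀·Dx.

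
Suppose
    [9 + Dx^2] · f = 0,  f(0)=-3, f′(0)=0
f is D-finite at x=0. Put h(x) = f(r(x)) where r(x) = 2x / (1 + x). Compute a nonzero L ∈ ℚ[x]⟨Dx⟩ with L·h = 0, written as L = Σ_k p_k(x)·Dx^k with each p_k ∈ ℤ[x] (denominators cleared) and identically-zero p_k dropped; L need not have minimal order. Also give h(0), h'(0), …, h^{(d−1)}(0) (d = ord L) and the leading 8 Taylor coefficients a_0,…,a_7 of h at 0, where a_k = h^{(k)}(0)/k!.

f: a_k = -3, 0, 27/2, 0, -81/8, 0, 243/80, 0, …
h₀=f(r): pull back L_f along r ⇒ L₀.
L = 36 + (2 + 6·x + 6·x^2 + 2·x^3)·Dx + (1 + 4·x + 6·x^2 + 4·x^3 + x^4)·Dx^2  (order 2).
h: a_k = -3, 0, 54, -108, 0, 432, -5778/5, 8748/5, …
ICs: h(0) = -3, h′(0) = 0.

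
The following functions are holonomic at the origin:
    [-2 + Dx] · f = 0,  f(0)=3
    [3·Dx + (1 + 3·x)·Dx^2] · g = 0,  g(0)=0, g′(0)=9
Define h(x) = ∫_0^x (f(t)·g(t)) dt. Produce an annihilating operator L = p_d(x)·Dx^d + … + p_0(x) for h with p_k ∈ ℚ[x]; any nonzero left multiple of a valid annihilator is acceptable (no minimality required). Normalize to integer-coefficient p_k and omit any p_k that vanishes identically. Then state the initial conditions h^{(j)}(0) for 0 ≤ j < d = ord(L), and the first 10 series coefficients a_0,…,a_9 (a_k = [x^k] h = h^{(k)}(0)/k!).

L = (-2 + 12·x)·Dx + (-1 - 12·x)·Dx^2 + (1 + 3·x)·Dx^3  (order 3).
h: a_k = 0, 0, 27/2, 9/2, 27/2, -261/20, 663/20, -495/7, 45579/280, -46187/120, …
ICs: h(0) = 0, h′(0) = 0, h′′(0) = 27.

f: a_k = 3, 6, 6, 4, 2, 4/5, 4/15, 8/105, 2/105, 4/945, …
g: a_k = 0, 9, -27/2, 27, -243/4, 729/5, -729/2, 6561/7, -19683/8, 6561, …
L₀ := L_f ⊗_s L_g (sym. prod.), ord ≤ 2.
h=∫h₀ ⇒ L = L₀·Dx.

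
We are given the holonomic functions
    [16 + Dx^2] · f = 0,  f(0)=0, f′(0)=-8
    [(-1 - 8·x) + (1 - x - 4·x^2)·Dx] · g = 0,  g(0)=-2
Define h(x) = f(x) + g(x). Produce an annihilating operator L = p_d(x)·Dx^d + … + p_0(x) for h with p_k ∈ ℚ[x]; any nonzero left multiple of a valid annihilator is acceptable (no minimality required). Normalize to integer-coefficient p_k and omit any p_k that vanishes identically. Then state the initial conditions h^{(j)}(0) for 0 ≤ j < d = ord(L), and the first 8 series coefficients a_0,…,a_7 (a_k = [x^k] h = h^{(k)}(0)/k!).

f: a_k = 0, -8, 0, 64/3, 0, -256/15, 0, 2048/315, …
g: a_k = -2, -2, -10, -18, -58, -130, -362, -882, …
h₀=f+g: left-lcm gives L₀, ord ≤ 3.
L = (-560 - 4608·x - 1664·x^2 - 6144·x^3 - 10240·x^4 - 16384·x^5) + (208 - 272·x - 896·x^2 + 1408·x^3 + 1536·x^4 - 6144·x^5 - 8192·x^6)·Dx + (-35 - 288·x - 104·x^2 - 384·x^3 - 640·x^4 - 1024·x^5)·Dx^2 + (13 - 17·x - 56·x^2 + 88·x^3 + 96·x^4 - 384·x^5 - 512·x^6)·Dx^3  (order 3).
h: a_k = -2, -10, -10, 10/3, -58, -2206/15, -362, -275782/315, …
ICs: h(0) = -2, h′(0) = -10, h′′(0) = -20.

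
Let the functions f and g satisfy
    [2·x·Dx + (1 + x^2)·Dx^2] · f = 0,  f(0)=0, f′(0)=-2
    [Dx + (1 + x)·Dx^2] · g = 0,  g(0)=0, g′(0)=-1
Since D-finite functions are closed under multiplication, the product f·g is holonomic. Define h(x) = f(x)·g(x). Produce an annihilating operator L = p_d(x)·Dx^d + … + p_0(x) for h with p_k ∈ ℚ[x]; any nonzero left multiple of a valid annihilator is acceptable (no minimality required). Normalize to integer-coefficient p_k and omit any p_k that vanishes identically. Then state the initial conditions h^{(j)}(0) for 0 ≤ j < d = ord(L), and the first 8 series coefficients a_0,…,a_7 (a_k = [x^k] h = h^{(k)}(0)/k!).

f: a_k = 0, -2, 0, 2/3, 0, -2/5, 0, 2/7, …
g: a_k = 0, -1, 1/2, -1/3, 1/4, -1/5, 1/6, -1/7, …
Sym-product of L_f,L_g gives L₀ (≤ ord 4).
L = (24 + 44·x + 80·x^2 + 156·x^3 + 120·x^4 + 52·x^5 + 4·x^7)·Dx + (18 + 124·x + 308·x^2 + 484·x^3 + 544·x^4 + 372·x^5 + 140·x^6 + 12·x^7 + 14·x^8)·Dx^2 + (12 + 64·x + 192·x^2 + 312·x^3 + 360·x^4 + 312·x^5 + 192·x^6 + 72·x^7 + 12·x^8 + 8·x^9)·Dx^3 + (5 + 18·x + 37·x^2 + 56·x^3 + 66·x^4 + 60·x^5 + 42·x^6 + 24·x^7 + 9·x^8 + 2·x^9 + x^10)·Dx^4  (order 4).
h: a_k = 0, 0, 2, -1, 0, -1/6, 26/45, -11/30, …
ICs: h(0) = 0, h′(0) = 0, h′′(0) = 4, h′′′(0) = -6.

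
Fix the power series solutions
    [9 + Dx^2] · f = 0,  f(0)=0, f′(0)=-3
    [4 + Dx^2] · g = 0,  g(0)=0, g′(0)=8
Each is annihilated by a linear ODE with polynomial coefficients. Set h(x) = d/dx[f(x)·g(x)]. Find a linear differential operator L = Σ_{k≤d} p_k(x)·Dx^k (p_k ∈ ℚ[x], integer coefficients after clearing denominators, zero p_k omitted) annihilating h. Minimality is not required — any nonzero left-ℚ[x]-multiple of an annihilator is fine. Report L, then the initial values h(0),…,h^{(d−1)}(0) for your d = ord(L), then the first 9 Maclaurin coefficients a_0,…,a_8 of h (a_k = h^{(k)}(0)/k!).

L = 25 + 26·Dx^2 + Dx^4  (order 4).
h: a_k = 0, -48, 0, 208, 0, -1302/5, 0, 16276/105, 0, …
ICs: h(0) = 0, h′(0) = -48, h′′(0) = 0, h′′′(0) = 1248.

f: a_k = 0, -3, 0, 9/2, 0, -81/40, 0, 243/560, 0, …
g: a_k = 0, 8, 0, -16/3, 0, 16/15, 0, -32/315, 0, …
Product ⇒ symmetric product L₀, ord ≤ 4.
h₀' ⇒ L via d/dx closure of L₀.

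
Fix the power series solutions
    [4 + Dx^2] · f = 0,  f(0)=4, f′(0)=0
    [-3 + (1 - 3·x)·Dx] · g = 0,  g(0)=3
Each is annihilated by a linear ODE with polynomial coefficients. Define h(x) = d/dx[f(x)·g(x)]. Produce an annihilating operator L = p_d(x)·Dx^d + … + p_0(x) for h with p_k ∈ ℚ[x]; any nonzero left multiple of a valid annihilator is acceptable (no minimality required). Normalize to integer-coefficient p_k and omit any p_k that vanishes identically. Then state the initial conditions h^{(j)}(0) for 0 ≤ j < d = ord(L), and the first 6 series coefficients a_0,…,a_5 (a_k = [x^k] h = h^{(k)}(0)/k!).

L = (-14 - 24·x + 36·x^2) + (-6 + 18·x)·Dx + (1 - 6·x + 9·x^2)·Dx^2  (order 2).
h: a_k = 36, 168, 756, 3056, 11460, 206248/5, …
ICs: h(0) = 36, h′(0) = 168.

f: a_k = 4, 0, -8, 0, 8/3, 0, …
g: a_k = 3, 9, 27, 81, 243, 729, …
Sym-product of L_f,L_g gives L₀ (≤ ord 2).
Derive L from L₀ (diff closure).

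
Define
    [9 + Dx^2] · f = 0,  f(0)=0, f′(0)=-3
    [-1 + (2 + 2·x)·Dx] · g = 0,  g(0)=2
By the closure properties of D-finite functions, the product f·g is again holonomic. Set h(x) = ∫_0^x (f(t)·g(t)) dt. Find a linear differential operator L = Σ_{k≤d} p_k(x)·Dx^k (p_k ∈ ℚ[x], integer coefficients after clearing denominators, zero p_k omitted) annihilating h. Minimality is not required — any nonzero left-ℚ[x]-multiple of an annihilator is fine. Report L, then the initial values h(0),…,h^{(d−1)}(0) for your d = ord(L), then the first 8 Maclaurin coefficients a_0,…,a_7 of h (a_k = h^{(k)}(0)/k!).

f: a_k = 0, -3, 0, 9/2, 0, -81/40, 0, 243/560, …
g: a_k = 2, 1, -1/4, 1/8, -5/64, 7/128, -21/512, 33/1024, …
Product ⇒ symmetric product L₀, ord ≤ 2.
∫: right-multiply L₀ by Dx.
L = (39 + 72·x + 36·x^2)·Dx + (-4 - 4·x)·Dx^2 + (4 + 8·x + 4·x^2)·Dx^3  (order 3).
h: a_k = 0, 0, -3, -1, 39/16, 33/40, -527/640, -1041/4480, …
ICs: h(0) = 0, h′(0) = 0, h′′(0) = -6.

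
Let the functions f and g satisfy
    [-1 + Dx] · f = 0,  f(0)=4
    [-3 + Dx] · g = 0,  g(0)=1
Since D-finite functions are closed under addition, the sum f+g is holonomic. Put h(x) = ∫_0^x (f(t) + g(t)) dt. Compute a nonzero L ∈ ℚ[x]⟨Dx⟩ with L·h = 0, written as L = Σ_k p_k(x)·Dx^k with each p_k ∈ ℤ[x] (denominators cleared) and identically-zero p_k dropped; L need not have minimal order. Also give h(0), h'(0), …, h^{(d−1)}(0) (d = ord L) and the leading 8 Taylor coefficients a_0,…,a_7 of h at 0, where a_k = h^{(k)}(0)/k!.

L = 3·Dx - 4·Dx^2 + Dx^3  (order 3).
h: a_k = 0, 5, 7/2, 13/6, 31/24, 17/24, 247/720, 733/5040, …
ICs: h(0) = 0, h′(0) = 5, h′′(0) = 7.

f: a_k = 4, 4, 2, 2/3, 1/6, 1/30, 1/180, 1/1260, …
g: a_k = 1, 3, 9/2, 9/2, 27/8, 81/40, 81/80, 243/560, …
Weyl lclm of L_f,L_g ⇒ L₀ (ord ≤ 2).
h=∫₀ˣh₀: take L = L₀·Dx.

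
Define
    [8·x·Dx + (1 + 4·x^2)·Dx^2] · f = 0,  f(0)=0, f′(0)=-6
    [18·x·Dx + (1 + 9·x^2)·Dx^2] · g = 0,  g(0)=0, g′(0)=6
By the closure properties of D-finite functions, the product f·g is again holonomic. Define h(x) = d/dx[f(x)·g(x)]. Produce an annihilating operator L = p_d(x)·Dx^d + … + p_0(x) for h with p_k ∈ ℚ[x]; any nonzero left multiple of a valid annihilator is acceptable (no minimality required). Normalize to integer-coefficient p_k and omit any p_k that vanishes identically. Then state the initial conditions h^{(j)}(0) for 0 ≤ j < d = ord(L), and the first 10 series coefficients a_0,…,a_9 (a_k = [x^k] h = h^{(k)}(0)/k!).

L = (-864·x - 18720·x^3 - 82944·x^5 + 134784·x^7 + 1119744·x^9) + (-52 - 3036·x^2 - 33696·x^4 - 72576·x^6 + 471744·x^8 + 1679616·x^10)·Dx + (-104·x - 2072·x^3 - 11232·x^5 + 13968·x^7 + 269568·x^9 + 559872·x^11)·Dx^2 + (-1 - 26·x^2 - 205·x^4 + 7380·x^8 + 33696·x^10 + 46656·x^12)·Dx^3  (order 3).
h: a_k = 0, -72, 0, 624, 0, -25272/5, 0, 1456416/35, 0, -12292184/35, …
ICs: h(0) = 0, h′(0) = -72, h′′(0) = 0.

f: a_k = 0, -6, 0, 8, 0, -96/5, 0, 384/7, 0, -512/3, …
g: a_k = 0, 6, 0, -18, 0, 486/5, 0, -4374/7, 0, 4374, …
f·g: L₀ = L_f ⊗_s L_g, ord ≤ 2·2.
Derive L from L₀ (diff closure).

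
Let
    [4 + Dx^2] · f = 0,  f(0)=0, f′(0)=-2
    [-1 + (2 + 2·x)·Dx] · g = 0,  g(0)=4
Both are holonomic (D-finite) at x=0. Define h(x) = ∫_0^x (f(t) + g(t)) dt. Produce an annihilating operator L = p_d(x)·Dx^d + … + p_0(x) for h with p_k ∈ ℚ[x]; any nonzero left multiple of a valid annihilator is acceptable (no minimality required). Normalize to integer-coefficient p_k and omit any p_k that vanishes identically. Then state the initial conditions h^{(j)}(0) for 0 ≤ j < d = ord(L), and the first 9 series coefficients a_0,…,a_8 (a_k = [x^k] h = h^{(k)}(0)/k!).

L = (-76 - 128·x - 64·x^2)·Dx + (120 + 376·x + 384·x^2 + 128·x^3)·Dx^2 + (-19 - 32·x - 16·x^2)·Dx^3 + (30 + 94·x + 96·x^2 + 32·x^3)·Dx^4  (order 4).
h: a_k = 0, 4, 0, -1/6, 19/48, -1/32, -151/5760, -3/256, 14491/1290240, …
ICs: h(0) = 0, h′(0) = 4, h′′(0) = 0, h′′′(0) = -1.

f: a_k = 0, -2, 0, 4/3, 0, -4/15, 0, 8/315, 0, …
g: a_k = 4, 2, -1/2, 1/4, -5/32, 7/64, -21/256, 33/512, -429/8192, …
h₀=f+g: left-lcm gives L₀, ord ≤ 3.
Integrate: L := L₀·Dx.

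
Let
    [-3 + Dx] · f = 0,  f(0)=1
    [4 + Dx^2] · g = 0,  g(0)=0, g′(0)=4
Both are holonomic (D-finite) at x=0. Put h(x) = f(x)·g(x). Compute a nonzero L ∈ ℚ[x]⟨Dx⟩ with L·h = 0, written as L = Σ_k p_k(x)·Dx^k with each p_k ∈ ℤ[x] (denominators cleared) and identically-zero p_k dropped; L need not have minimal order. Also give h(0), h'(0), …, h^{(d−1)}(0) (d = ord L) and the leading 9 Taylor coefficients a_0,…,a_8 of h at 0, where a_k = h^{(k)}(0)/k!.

L = 13 - 6·Dx + Dx^2  (order 2).
h: a_k = 0, 4, 12, 46/3, 10, 61/30, -23/10, -3277/1260, -17/12, …
ICs: h(0) = 0, h′(0) = 4.

f: a_k = 1, 3, 9/2, 9/2, 27/8, 81/40, 81/80, 243/560, 729/4480, …
g: a_k = 0, 4, 0, -8/3, 0, 8/15, 0, -16/315, 0, …
L₀ := L_f ⊗_s L_g (sym. prod.), ord ≤ 2.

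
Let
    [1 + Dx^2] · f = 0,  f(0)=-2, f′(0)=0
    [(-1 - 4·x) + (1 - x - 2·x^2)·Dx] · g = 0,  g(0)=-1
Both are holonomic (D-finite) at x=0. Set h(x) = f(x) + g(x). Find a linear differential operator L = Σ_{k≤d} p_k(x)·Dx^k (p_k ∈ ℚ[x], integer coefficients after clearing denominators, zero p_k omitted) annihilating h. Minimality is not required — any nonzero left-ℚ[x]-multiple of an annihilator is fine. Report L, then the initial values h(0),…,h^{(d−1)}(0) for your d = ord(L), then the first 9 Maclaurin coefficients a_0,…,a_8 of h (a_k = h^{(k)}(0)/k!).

f: a_k = -2, 0, 1, 0, -1/12, 0, 1/360, 0, -1/20160, …
g: a_k = -1, -1, -3, -5, -11, -21, -43, -85, -171, …
h₀=f+g: left-lcm gives L₀, ord ≤ 3.
L = (-31 - 146·x - 133·x^2 - 184·x^3 - 20·x^4 - 16·x^5) + (7 + 3·x - 3·x^2 - 37·x^3 - 42·x^4 - 12·x^5 - 8·x^6)·Dx + (-31 - 146·x - 133·x^2 - 184·x^3 - 20·x^4 - 16·x^5)·Dx^2 + (7 + 3·x - 3·x^2 - 37·x^3 - 42·x^4 - 12·x^5 - 8·x^6)·Dx^3  (order 3).
h: a_k = -3, -1, -2, -5, -133/12, -21, -15479/360, -85, -3447361/20160, …
ICs: h(0) = -3, h′(0) = -1, h′′(0) = -4.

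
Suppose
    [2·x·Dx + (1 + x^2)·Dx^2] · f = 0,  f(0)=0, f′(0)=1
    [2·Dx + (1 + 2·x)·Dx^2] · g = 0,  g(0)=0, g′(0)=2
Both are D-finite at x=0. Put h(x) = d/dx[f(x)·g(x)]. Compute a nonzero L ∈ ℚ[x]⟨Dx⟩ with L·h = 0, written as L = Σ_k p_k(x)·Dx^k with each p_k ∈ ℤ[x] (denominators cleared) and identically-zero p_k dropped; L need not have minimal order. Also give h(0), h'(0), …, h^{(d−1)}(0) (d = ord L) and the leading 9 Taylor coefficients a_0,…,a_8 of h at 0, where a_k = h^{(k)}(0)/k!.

L = (24 + 80·x + 88·x^2 + 240·x^3 + 240·x^4 + 208·x^5 + 16·x^7) + (12 + 80·x + 332·x^2 + 608·x^3 + 880·x^4 + 744·x^5 + 560·x^6 + 24·x^7 + 56·x^8)·Dx + (12 + 52·x + 168·x^2 + 372·x^3 + 516·x^4 + 564·x^5 + 384·x^6 + 276·x^7 + 24·x^8 + 32·x^9)·Dx^2 + (2 + 12·x + 34·x^2 + 64·x^3 + 87·x^4 + 96·x^5 + 84·x^6 + 48·x^7 + 33·x^8 + 4·x^9 + 4·x^10)·Dx^3  (order 3).
h: a_k = 0, 4, -6, 8, -50/3, 532/15, -1022/15, 656/5, -9122/35, …
ICs: h(0) = 0, h′(0) = 4, h′′(0) = -12.

f: a_k = 0, 1, 0, -1/3, 0, 1/5, 0, -1/7, 0, …
g: a_k = 0, 2, -2, 8/3, -4, 32/5, -32/3, 128/7, -32, …
h₀=f·g: eliminate ⇒ L₀, order ≤ 2·2.
h₀' ⇒ L via d/dx closure of L₀.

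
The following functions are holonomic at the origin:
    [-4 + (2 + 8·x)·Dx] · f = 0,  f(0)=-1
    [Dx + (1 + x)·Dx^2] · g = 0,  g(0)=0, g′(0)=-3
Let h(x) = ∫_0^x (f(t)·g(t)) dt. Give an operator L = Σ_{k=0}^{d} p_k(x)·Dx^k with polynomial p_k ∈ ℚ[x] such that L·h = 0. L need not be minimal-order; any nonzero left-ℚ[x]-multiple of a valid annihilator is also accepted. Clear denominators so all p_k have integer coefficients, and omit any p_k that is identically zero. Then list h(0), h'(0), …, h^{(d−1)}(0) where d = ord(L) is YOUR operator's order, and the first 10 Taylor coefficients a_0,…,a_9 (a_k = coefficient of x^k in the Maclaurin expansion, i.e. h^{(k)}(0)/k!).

L = (10 + 4·x)·Dx + (-3 - 12·x)·Dx^2 + (1 + 9·x + 24·x^2 + 16·x^3)·Dx^3  (order 3).
h: a_k = 0, 0, 3/2, 3/2, -2, 13/4, -389/60, 526/35, -10807/280, 268067/2520, …
ICs: h(0) = 0, h′(0) = 0, h′′(0) = 3.

f: a_k = -1, -2, 2, -4, 10, -28, 84, -264, 858, -2860, …
g: a_k = 0, -3, 3/2, -1, 3/4, -3/5, 1/2, -3/7, 3/8, -1/3, …
Sym-product of L_f,L_g gives L₀ (≤ ord 2).
Integrate: L := L₀·Dx.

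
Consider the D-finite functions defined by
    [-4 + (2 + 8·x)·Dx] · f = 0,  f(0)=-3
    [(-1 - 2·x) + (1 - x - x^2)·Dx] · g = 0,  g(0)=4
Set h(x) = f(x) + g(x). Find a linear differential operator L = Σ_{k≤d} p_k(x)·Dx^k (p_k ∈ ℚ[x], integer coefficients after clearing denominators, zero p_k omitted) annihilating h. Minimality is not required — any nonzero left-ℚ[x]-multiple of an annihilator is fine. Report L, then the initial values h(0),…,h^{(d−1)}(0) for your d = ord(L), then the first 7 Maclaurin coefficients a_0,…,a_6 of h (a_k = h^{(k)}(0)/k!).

L = (12 + 48·x + 48·x^2 + 40·x^3) + (-8 - 30·x - 114·x^2 - 152·x^3 - 100·x^4)·Dx + (-1 + 5·x + 39·x^2 - 6·x^3 - 82·x^4 - 40·x^5)·Dx^2  (order 2).
h: a_k = 1, -2, 14, 0, 50, -52, 304, …
ICs: h(0) = 1, h′(0) = -2.

f: a_k = -3, -6, 6, -12, 30, -84, 252, …
g: a_k = 4, 4, 8, 12, 20, 32, 52, …
Sum ⇒ L₀ = lclm(L_f,L_g) in ℚ(x)⟨Dx⟩.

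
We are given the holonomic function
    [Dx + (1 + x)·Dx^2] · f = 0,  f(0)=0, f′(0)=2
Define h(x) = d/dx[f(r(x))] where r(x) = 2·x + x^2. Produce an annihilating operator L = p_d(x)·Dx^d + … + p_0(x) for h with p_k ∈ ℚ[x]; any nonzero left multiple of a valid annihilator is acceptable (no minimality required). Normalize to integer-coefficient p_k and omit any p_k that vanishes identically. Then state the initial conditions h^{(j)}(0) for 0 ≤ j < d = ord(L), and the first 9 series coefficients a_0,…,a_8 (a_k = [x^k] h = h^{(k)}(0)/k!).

L = 1 + (1 + x)·Dx  (order 1).
h: a_k = 4, -4, 4, -4, 4, -4, 4, -4, 4, …
ICs: h(0) = 4.

f: a_k = 0, 2, -1, 2/3, -1/2, 2/5, -1/3, 2/7, -1/4, …
h₀=f(r): pull back L_f along r ⇒ L₀.
Derive L from L₀ (diff closure).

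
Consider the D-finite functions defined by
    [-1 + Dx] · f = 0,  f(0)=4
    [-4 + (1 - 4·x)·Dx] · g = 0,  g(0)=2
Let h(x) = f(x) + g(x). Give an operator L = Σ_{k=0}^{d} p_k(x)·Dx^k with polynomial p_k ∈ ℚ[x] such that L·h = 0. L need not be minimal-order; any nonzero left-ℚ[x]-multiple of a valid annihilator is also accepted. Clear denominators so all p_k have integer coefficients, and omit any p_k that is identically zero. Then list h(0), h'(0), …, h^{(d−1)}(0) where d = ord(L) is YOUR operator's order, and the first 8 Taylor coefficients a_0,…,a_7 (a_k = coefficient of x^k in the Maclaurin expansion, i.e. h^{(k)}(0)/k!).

f: a_k = 4, 4, 2, 2/3, 1/6, 1/30, 1/180, 1/1260, …
g: a_k = 2, 8, 32, 128, 512, 2048, 8192, 32768, …
Weyl lclm of L_f,L_g ⇒ L₀ (ord ≤ 2).
L = (28 + 16·x) + (-31 - 8·x + 16·x^2)·Dx + (3 - 8·x - 16·x^2)·Dx^2  (order 2).
h: a_k = 6, 12, 34, 386/3, 3073/6, 61441/30, 1474561/180, 41287681/1260, …
ICs: h(0) = 6, h′(0) = 12.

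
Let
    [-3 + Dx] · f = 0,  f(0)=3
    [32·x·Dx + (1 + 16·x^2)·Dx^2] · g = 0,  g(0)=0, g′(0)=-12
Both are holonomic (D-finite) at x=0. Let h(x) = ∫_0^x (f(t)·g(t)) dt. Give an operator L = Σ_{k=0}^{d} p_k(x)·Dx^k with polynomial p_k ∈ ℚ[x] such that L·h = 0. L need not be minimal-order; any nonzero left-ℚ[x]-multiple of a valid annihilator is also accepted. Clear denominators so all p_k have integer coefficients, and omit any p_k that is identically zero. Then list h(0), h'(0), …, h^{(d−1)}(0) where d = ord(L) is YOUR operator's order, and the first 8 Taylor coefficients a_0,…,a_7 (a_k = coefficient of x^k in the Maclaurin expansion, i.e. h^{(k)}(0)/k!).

L = (9 - 96·x + 144·x^2)·Dx + (-6 + 32·x - 96·x^2)·Dx^2 + (1 + 16·x^2)·Dx^3  (order 3).
h: a_k = 0, 0, -18, -36, 15/2, 414/5, -3669/20, -9477/14, …
ICs: h(0) = 0, h′(0) = 0, h′′(0) = -36.

f: a_k = 3, 9, 27/2, 27/2, 81/8, 243/40, 243/80, 729/560, …
g: a_k = 0, -12, 0, 64, 0, -3072/5, 0, 49152/7, …
f·g: L₀ = L_f ⊗_s L_g, ord ≤ 1·2.
h=∫h₀ ⇒ L = L₀·Dx.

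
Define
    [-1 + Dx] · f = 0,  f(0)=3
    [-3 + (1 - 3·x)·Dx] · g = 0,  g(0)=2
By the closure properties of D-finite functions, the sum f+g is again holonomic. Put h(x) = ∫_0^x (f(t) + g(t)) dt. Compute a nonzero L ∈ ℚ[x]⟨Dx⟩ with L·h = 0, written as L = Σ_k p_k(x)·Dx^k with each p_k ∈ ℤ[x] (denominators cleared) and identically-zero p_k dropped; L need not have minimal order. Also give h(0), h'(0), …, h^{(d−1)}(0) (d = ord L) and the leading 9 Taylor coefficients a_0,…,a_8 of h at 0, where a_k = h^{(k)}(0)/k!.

L = (15 + 9·x)·Dx + (-17 - 6·x + 9·x^2)·Dx^2 + (2 - 3·x - 9·x^2)·Dx^3  (order 3).
h: a_k = 0, 5, 9/2, 13/2, 109/8, 1297/40, 19441/240, 349921/1680, 7348321/13440, …
ICs: h(0) = 0, h′(0) = 5, h′′(0) = 9.

f: a_k = 3, 3, 3/2, 1/2, 1/8, 1/40, 1/240, 1/1680, 1/13440, …
g: a_k = 2, 6, 18, 54, 162, 486, 1458, 4374, 13122, …
h₀=f+g: left-lcm gives L₀, ord ≤ 2.
h=∫h₀ ⇒ L = L₀·Dx.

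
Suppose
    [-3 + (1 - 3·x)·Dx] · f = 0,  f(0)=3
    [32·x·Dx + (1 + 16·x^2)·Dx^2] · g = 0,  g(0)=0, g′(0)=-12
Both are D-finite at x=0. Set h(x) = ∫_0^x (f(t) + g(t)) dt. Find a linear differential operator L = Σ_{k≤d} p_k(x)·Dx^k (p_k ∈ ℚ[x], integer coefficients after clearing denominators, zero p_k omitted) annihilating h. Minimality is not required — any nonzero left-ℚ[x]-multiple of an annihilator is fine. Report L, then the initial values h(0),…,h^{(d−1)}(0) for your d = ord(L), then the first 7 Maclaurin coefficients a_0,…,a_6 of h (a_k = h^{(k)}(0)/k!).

L = (-96 + 1152·x + 4608·x^2)·Dx^2 + (43 - 96·x + 240·x^2 + 4608·x^3)·Dx^3 + (-3 - 7·x - 112·x^3 + 768·x^4)·Dx^4  (order 4).
h: a_k = 0, 3, -3/2, 9, 145/4, 243/5, 191/10, …
ICs: h(0) = 0, h′(0) = 3, h′′(0) = -3, h′′′(0) = 54.

f: a_k = 3, 9, 27, 81, 243, 729, 2187, …
g: a_k = 0, -12, 0, 64, 0, -3072/5, 0, …
Sum ⇒ L₀ = lclm(L_f,L_g) in ℚ(x)⟨Dx⟩.
Integrate: L := L₀·Dx.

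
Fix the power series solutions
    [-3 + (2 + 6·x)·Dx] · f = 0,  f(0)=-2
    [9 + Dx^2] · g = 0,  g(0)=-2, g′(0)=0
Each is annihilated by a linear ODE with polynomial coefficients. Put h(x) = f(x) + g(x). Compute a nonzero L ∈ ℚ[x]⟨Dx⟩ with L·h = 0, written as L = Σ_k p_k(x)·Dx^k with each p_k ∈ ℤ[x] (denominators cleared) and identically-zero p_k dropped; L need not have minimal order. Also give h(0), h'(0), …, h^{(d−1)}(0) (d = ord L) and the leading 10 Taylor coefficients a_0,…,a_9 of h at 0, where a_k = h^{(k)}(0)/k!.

L = (-63 - 216·x - 324·x^2) + (18 + 198·x + 648·x^2 + 648·x^3)·Dx + (-7 - 24·x - 36·x^2)·Dx^2 + (2 + 22·x + 72·x^2 + 72·x^3)·Dx^3  (order 3).
h: a_k = -4, -3, 45/4, -27/8, -27/64, -1701/128, 81729/2560, -72171/1024, 98326791/573440, -14073345/32768, …
ICs: h(0) = -4, h′(0) = -3, h′′(0) = 45/2.

f: a_k = -2, -3, 9/4, -27/8, 405/64, -1701/128, 15309/512, -72171/1024, 2814669/16384, -14073345/32768, …
g: a_k = -2, 0, 9, 0, -27/4, 0, 81/40, 0, -729/2240, 0, …
f+g: L₀ = lclm(L_f,L_g), ord ≤ 1+2.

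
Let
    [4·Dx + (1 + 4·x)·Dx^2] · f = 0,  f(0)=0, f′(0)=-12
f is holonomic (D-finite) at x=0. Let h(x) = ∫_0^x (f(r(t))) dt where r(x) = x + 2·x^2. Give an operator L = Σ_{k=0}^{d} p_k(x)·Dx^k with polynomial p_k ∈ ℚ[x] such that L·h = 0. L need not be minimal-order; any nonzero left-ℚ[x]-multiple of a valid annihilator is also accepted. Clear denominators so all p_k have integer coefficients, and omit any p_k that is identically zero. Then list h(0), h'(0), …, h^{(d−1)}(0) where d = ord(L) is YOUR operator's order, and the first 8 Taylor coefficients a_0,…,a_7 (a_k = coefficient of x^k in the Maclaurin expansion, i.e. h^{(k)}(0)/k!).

L = (16·x + 32·x^2)·Dx^2 + (1 + 8·x + 24·x^2 + 32·x^3)·Dx^3  (order 3).
h: a_k = 0, 0, -6, 0, 8, -96/5, 128/5, 0, …
ICs: h(0) = 0, h′(0) = 0, h′′(0) = -12.

f: a_k = 0, -12, 24, -64, 192, -3072/5, 2048, -49152/7, …
h₀=f(r): pull back L_f along r ⇒ L₀.
∫: right-multiply L₀ by Dx.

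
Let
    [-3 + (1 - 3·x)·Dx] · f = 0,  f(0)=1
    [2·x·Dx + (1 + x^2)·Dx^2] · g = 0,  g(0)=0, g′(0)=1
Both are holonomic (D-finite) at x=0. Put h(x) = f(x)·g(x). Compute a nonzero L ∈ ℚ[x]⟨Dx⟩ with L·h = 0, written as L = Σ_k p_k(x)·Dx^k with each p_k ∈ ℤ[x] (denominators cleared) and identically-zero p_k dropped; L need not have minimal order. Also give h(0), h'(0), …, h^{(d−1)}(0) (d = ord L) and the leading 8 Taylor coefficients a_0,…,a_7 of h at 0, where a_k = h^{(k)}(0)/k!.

L = 6·x + (6 - 2·x + 12·x^2)·Dx + (-1 + 3·x - x^2 + 3·x^3)·Dx^2  (order 2).
h: a_k = 0, 1, 3, 26/3, 26, 391/5, 1173/5, 24628/35, …
ICs: h(0) = 0, h′(0) = 1.

f: a_k = 1, 3, 9, 27, 81, 243, 729, 2187, …
g: a_k = 0, 1, 0, -1/3, 0, 1/5, 0, -1/7, …
Product ⇒ symmetric product L₀, ord ≤ 2.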